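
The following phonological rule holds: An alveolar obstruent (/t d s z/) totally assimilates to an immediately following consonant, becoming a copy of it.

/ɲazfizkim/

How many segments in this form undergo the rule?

/z/ before /f/ → [f] (total assimilation)
/z/ before /k/ → [k] (total assimilation)
2 segments change.

2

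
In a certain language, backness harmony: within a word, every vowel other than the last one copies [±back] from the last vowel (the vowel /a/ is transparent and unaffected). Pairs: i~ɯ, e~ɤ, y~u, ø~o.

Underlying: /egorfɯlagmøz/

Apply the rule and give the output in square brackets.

[egørfilagmøz]

/o/ harmonizes with /ø/ ([-back]) → [ø]
/ɯ/ harmonizes with /ø/ ([-back]) → [i]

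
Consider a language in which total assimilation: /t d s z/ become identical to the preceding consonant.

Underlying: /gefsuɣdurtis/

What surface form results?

/s/ after /f/ → [f] (total assimilation)
/d/ after /ɣ/ → [ɣ] (total assimilation)
/t/ after /r/ → [r] (total assimilation)

[geffuɣɣurris]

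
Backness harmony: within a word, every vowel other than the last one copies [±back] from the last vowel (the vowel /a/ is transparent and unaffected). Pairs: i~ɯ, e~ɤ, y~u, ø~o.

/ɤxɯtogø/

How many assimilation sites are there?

/ɤ/ harmonizes with /ø/ ([-back]) → [e]
/ɯ/ harmonizes with /ø/ ([-back]) → [i]
/o/ harmonizes with /ø/ ([-back]) → [ø]
3 segments change.

3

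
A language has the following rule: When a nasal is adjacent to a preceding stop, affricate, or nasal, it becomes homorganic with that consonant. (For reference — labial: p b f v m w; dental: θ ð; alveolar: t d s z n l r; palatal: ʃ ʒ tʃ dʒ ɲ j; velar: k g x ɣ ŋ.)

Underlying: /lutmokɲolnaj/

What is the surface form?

/m/ after /t/ (alveolar) → [n]
/ɲ/ after /k/ (velar) → [ŋ]

[lutnokŋolnaj]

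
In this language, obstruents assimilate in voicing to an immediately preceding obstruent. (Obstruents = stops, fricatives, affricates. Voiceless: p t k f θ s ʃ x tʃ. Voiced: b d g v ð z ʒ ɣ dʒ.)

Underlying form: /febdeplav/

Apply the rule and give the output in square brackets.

no segment meets the rule's conditions; no change.

[febdeplav]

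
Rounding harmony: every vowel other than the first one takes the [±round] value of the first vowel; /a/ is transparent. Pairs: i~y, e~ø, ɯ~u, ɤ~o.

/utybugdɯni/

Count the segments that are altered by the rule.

/ɯ/ harmonizes with /u/ ([+round]) → [u]
/i/ harmonizes with /u/ ([+round]) → [y]
2 segments change.

2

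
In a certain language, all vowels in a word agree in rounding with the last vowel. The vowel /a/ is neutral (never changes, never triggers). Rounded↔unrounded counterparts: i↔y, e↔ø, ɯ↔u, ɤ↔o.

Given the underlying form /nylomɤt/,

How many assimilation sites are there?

2

/y/ harmonizes with /ɤ/ ([-round]) → [i]
/o/ harmonizes with /ɤ/ ([-round]) → [ɤ]
2 segments change.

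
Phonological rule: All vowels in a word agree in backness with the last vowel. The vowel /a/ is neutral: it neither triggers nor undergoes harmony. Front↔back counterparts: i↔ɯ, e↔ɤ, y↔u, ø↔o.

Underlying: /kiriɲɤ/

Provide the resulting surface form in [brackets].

/i/ harmonizes with /ɤ/ ([+back]) → [ɯ]
/i/ harmonizes with /ɤ/ ([+back]) → [ɯ]

[kɯrɯɲɤ]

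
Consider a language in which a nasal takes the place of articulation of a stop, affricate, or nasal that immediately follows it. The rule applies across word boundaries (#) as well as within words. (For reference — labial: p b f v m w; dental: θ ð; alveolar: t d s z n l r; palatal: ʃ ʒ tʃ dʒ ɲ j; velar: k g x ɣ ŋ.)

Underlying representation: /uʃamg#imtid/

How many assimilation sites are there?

2

/m/ before /g/ (velar) → [ŋ]
/m/ before /t/ (alveolar) → [n]
2 segments change.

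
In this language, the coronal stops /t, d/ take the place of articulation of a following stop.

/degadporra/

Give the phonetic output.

/d/ before /p/ (labial) → [b]

[degabporra]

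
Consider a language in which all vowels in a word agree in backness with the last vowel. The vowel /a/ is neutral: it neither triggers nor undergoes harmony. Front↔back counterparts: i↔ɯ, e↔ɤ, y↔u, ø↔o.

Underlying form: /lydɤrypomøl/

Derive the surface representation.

/ɤ/ harmonizes with /ø/ ([-back]) → [e]
/o/ harmonizes with /ø/ ([-back]) → [ø]

[lyderypømøl]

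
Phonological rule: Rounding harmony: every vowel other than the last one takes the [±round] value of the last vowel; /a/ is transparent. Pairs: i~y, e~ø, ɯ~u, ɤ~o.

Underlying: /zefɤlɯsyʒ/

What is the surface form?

/e/ harmonizes with /y/ ([+round]) → [ø]
/ɤ/ harmonizes with /y/ ([+round]) → [o]
/ɯ/ harmonizes with /y/ ([+round]) → [u]

[zøfolusyʒ]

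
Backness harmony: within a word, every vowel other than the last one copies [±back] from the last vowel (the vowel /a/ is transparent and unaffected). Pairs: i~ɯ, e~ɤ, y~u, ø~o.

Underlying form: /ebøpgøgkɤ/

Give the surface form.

/e/ harmonizes with /ɤ/ ([+back]) → [ɤ]
/ø/ harmonizes with /ɤ/ ([+back]) → [o]
/ø/ harmonizes with /ɤ/ ([+back]) → [o]

[ɤbopgogkɤ]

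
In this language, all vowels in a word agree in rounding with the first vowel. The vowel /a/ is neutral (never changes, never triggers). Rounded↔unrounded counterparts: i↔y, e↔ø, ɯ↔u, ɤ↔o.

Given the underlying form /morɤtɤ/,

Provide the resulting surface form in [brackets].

/ɤ/ harmonizes with /o/ ([+round]) → [o]
/ɤ/ harmonizes with /o/ ([+round]) → [o]

[moroto]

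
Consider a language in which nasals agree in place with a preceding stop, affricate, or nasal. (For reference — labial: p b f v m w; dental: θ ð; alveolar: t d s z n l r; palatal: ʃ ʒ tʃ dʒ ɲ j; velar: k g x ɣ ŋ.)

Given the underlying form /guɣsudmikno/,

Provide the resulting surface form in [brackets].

/m/ after /d/ (alveolar) → [n]
/n/ after /k/ (velar) → [ŋ]

[guɣsudnikŋo]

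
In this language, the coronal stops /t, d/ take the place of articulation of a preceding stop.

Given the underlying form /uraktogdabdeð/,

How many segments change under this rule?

/t/ after /k/ (velar) → [k]
/d/ after /g/ (velar) → [g]
/d/ after /b/ (labial) → [b]
3 segments change.

3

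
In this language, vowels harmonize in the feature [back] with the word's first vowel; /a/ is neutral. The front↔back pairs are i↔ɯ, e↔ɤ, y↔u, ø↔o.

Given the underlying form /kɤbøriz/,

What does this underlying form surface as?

[kɤborɯz]

/ø/ harmonizes with /ɤ/ ([+back]) → [o]
/i/ harmonizes with /ɤ/ ([+back]) → [ɯ]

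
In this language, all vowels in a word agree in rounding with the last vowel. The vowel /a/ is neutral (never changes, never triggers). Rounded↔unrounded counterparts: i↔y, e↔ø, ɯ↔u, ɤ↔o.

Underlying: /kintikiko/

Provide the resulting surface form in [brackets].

[kyntykyko]

/i/ harmonizes with /o/ ([+round]) → [y]
/i/ harmonizes with /o/ ([+round]) → [y]
/i/ harmonizes with /o/ ([+round]) → [y]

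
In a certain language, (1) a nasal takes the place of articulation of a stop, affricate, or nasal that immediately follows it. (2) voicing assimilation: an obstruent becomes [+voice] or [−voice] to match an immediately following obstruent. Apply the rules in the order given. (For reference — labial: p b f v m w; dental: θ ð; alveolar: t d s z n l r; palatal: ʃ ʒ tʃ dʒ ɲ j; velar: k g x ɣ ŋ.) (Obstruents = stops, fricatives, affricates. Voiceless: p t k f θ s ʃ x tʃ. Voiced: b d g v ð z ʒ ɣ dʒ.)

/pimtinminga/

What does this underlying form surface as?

Rule 1: /m/ before /t/ (alveolar) → [n]
Rule 1: /n/ before /m/ (labial) → [m]
Rule 1: /n/ before /g/ (velar) → [ŋ]
After rule 1: pintimmiŋga
Rule 2: no segment meets the rule's conditions; no change.

[pintimmiŋga]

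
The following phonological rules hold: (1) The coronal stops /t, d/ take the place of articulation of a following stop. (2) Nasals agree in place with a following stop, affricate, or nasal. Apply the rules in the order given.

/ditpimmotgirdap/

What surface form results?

[dippimmokgirdap]

Rule 1: /t/ before /p/ (labial) → [p]
Rule 1: /t/ before /g/ (velar) → [k]
After rule 1: dippimmokgirdap
Rule 2: no segment meets the rule's conditions; no change.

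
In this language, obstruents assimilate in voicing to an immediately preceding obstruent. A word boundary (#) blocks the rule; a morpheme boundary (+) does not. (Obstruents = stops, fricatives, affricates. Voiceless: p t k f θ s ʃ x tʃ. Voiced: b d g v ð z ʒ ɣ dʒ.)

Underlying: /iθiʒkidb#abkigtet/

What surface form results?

[iθiʒgidb#abgigdet]

/k/ after /ʒ/ (voiced) → [g]
/k/ after /b/ (voiced) → [g]
/t/ after /g/ (voiced) → [d]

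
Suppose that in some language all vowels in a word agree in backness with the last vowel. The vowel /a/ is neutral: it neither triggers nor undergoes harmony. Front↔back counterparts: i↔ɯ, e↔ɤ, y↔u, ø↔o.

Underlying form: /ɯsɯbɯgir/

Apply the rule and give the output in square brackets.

[isibigir]

/ɯ/ harmonizes with /i/ ([-back]) → [i]
/ɯ/ harmonizes with /i/ ([-back]) → [i]
/ɯ/ harmonizes with /i/ ([-back]) → [i]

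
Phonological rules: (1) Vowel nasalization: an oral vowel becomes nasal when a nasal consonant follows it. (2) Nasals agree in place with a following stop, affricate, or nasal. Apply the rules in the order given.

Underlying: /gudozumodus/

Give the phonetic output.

Rule 1: /u/ before nasal /m/ → [ũ]
After rule 1: gudozũmodus
Rule 2: no segment meets the rule's conditions; no change.

[gudozũmodus]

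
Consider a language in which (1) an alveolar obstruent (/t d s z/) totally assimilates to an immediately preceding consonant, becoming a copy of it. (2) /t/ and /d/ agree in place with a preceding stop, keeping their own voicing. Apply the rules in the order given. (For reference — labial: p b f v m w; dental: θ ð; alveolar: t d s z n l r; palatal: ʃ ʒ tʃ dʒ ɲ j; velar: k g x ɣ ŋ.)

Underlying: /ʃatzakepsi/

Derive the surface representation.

Rule 1: /z/ after /t/ → [t] (total assimilation)
Rule 1: /s/ after /p/ → [p] (total assimilation)
After rule 1: ʃattakeppi
Rule 2: no segment meets the rule's conditions; no change.

[ʃattakeppi]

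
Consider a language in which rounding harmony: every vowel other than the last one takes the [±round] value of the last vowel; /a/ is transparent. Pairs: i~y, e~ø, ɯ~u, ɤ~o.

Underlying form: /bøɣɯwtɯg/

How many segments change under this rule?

/ø/ harmonizes with /ɯ/ ([-round]) → [e]
1 segment changes.

1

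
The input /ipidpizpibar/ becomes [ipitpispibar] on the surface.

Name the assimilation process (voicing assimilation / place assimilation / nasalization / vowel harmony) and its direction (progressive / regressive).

/d/→[t] /z/→[s].
Each target copies a feature from the following segment, so the direction is regressive.

voicing assimilation, regressive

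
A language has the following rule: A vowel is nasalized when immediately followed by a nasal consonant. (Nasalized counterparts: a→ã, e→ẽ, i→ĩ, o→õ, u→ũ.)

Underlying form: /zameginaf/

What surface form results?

[zãmegĩnaf]

/a/ before nasal /m/ → [ã]
/i/ before nasal /n/ → [ĩ]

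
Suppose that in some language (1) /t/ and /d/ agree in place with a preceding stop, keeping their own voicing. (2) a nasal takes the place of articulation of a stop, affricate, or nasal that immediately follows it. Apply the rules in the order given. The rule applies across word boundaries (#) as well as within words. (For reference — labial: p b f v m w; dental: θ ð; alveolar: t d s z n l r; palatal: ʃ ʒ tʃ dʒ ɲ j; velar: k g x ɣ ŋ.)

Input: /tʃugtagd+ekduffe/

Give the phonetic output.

Rule 1: /t/ after /g/ (velar) → [k]
Rule 1: /d/ after /g/ (velar) → [g]
Rule 1: /d/ after /k/ (velar) → [g]
After rule 1: tʃugkagg+ekguffe
Rule 2: no segment meets the rule's conditions; no change.

[tʃugkagg+ekguffe]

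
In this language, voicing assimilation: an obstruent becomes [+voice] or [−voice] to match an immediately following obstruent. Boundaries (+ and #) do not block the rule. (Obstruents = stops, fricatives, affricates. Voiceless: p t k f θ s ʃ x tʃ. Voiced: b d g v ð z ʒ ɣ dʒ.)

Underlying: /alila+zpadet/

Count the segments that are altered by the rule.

/z/ before /p/ (voiceless) → [s]
1 segment changes.

1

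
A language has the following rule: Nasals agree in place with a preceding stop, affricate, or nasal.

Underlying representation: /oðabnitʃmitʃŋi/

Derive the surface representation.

/n/ after /b/ (labial) → [m]
/m/ after /tʃ/ (palatal) → [ɲ]
/ŋ/ after /tʃ/ (palatal) → [ɲ]

[oðabmitʃɲitʃɲi]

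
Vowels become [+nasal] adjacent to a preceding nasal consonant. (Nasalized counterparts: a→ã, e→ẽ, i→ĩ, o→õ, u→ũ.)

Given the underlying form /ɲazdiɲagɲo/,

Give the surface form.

/a/ after nasal /ɲ/ → [ã]
/a/ after nasal /ɲ/ → [ã]
/o/ after nasal /ɲ/ → [õ]

[ɲãzdiɲãgɲõ]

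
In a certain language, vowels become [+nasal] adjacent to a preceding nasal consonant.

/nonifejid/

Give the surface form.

/o/ after nasal /n/ → [õ]
/i/ after nasal /n/ → [ĩ]

[nõnĩfejid]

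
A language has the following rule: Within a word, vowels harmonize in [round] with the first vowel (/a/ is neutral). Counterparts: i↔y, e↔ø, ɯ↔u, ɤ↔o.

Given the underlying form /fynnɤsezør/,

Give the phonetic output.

/ɤ/ harmonizes with /y/ ([+round]) → [o]
/e/ harmonizes with /y/ ([+round]) → [ø]

[fynnosøzør]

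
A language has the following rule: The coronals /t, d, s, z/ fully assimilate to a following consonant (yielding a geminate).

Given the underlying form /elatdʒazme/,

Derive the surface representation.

/t/ before /dʒ/ → [dʒ] (total assimilation)
/z/ before /m/ → [m] (total assimilation)

[eladʒdʒamme]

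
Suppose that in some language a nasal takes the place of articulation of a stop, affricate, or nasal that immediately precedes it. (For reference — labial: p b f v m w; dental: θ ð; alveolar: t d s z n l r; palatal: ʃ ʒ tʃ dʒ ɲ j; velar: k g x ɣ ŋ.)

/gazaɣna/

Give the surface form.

no segment meets the rule's conditions; no change.

[gazaɣna]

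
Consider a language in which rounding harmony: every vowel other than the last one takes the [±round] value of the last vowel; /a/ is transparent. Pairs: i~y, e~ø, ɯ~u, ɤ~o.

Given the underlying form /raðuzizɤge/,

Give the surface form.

/u/ harmonizes with /e/ ([-round]) → [ɯ]

[raðɯzizɤge]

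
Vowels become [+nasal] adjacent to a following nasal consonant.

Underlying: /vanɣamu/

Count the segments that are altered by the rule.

/a/ before nasal /n/ → [ã]
/a/ before nasal /m/ → [ã]
2 segments change.

2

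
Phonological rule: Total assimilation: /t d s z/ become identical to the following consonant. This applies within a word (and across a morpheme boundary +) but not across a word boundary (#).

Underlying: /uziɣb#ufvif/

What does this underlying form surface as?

[uziɣb#ufvif]

no segment meets the rule's conditions; no change.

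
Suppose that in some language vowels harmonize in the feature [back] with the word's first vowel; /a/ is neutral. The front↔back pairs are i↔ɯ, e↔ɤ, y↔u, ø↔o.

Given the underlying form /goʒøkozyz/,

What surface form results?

/ø/ harmonizes with /o/ ([+back]) → [o]
/y/ harmonizes with /o/ ([+back]) → [u]

[goʒokozuz]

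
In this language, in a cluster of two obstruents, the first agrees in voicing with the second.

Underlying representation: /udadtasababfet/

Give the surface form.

[udattasabapfet]

/d/ before /t/ (voiceless) → [t]
/b/ before /f/ (voiceless) → [p]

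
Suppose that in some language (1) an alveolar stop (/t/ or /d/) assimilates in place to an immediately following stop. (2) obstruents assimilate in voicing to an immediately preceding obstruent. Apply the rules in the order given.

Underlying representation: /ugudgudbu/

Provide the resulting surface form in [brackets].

[uguggubbu]

Rule 1: /d/ before /g/ (velar) → [g]
Rule 1: /d/ before /b/ (labial) → [b]
After rule 1: uguggubbu
Rule 2: no segment meets the rule's conditions; no change.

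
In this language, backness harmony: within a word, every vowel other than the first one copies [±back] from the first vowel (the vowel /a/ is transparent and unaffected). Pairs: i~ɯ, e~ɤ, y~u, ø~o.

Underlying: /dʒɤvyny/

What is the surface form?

/y/ harmonizes with /ɤ/ ([+back]) → [u]
/y/ harmonizes with /ɤ/ ([+back]) → [u]

[dʒɤvunu]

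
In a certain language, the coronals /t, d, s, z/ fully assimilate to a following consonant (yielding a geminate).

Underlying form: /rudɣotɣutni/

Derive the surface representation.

[ruɣɣoɣɣunni]

/d/ before /ɣ/ → [ɣ] (total assimilation)
/t/ before /ɣ/ → [ɣ] (total assimilation)
/t/ before /n/ → [n] (total assimilation)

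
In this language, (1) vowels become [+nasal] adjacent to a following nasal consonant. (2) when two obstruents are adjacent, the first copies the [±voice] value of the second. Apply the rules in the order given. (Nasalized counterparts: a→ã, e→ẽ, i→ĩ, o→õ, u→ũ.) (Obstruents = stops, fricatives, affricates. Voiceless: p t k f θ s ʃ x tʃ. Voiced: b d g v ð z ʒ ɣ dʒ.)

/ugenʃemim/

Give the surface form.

Rule 1: /e/ before nasal /n/ → [ẽ]
Rule 1: /e/ before nasal /m/ → [ẽ]
Rule 1: /i/ before nasal /m/ → [ĩ]
After rule 1: ugẽnʃẽmĩm
Rule 2: no segment meets the rule's conditions; no change.

[ugẽnʃẽmĩm]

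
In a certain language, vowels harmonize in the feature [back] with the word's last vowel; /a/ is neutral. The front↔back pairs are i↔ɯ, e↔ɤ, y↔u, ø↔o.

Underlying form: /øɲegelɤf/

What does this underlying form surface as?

/ø/ harmonizes with /ɤ/ ([+back]) → [o]
/e/ harmonizes with /ɤ/ ([+back]) → [ɤ]
/e/ harmonizes with /ɤ/ ([+back]) → [ɤ]

[oɲɤgɤlɤf]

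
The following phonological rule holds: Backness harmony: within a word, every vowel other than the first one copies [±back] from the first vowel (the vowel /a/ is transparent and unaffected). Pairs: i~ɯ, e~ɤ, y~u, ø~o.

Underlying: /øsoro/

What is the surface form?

/o/ harmonizes with /ø/ ([-back]) → [ø]
/o/ harmonizes with /ø/ ([-back]) → [ø]

[øsørø]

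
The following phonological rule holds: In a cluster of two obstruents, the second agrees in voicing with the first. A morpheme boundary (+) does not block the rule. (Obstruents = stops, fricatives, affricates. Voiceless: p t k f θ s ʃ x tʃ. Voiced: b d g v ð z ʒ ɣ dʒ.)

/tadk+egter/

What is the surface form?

/k/ after /d/ (voiced) → [g]
/t/ after /g/ (voiced) → [d]

[tadg+egder]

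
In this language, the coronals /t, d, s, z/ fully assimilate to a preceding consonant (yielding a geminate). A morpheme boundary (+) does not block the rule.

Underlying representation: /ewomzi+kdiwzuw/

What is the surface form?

[ewommi+kkiwwuw]

/z/ after /m/ → [m] (total assimilation)
/d/ after /k/ → [k] (total assimilation)
/z/ after /w/ → [w] (total assimilation)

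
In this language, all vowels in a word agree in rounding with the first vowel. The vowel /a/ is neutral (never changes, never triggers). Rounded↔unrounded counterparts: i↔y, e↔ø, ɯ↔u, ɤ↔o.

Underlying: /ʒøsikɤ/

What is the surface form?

[ʒøsyko]

/i/ harmonizes with /ø/ ([+round]) → [y]
/ɤ/ harmonizes with /ø/ ([+round]) → [o]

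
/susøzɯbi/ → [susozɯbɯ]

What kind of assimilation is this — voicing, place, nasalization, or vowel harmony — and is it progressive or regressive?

/ø/→[o] /i/→[ɯ].
Vowels agree with the first vowel, so the harmony is progressive.

vowel harmony, progressive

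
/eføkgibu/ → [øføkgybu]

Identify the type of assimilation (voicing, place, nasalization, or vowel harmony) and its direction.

/e/→[ø] /i/→[y].
Vowels agree with the last vowel, so the harmony is regressive.

vowel harmony, regressive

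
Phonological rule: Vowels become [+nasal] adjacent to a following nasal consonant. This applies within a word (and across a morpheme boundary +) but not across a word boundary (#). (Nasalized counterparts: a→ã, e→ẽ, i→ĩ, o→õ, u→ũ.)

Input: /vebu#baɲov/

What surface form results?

/a/ before nasal /ɲ/ → [ã]

[vebu#bãɲov]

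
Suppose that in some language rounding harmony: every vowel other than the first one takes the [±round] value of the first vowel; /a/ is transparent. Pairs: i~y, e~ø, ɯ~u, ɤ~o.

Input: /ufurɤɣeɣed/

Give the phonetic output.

[ufuroɣøɣød]

/ɤ/ harmonizes with /u/ ([+round]) → [o]
/e/ harmonizes with /u/ ([+round]) → [ø]
/e/ harmonizes with /u/ ([+round]) → [ø]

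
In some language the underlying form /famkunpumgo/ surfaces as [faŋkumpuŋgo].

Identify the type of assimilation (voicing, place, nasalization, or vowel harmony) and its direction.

place assimilation, regressive

/m/→[ŋ] /n/→[m] /m/→[ŋ].
Each target copies a feature from the following segment, so the direction is regressive.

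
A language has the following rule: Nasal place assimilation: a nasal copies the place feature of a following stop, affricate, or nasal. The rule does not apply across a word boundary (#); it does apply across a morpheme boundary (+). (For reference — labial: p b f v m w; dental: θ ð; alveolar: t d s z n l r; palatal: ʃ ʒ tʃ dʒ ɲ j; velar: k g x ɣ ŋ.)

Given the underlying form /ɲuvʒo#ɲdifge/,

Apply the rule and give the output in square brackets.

[ɲuvʒo#ndifge]

/ɲ/ before /d/ (alveolar) → [n]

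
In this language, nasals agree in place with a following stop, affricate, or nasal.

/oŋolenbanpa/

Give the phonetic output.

[oŋolembampa]

/n/ before /b/ (labial) → [m]
/n/ before /p/ (labial) → [m]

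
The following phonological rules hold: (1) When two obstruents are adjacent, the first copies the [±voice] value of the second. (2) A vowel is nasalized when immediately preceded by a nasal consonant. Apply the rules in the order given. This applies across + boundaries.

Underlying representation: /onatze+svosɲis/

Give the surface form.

Rule 1: /t/ before /z/ (voiced) → [d]
Rule 1: /s/ before /v/ (voiced) → [z]
After rule 1: onadze+zvosɲis
Rule 2: /a/ after nasal /n/ → [ã]
Rule 2: /i/ after nasal /ɲ/ → [ĩ]

[onãdze+zvosɲĩs]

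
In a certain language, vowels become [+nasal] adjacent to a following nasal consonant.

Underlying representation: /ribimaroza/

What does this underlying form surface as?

/i/ before nasal /m/ → [ĩ]

[ribĩmaroza]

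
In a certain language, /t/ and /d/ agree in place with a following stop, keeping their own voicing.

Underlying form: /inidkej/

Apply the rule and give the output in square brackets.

[inigkej]

/d/ before /k/ (velar) → [g]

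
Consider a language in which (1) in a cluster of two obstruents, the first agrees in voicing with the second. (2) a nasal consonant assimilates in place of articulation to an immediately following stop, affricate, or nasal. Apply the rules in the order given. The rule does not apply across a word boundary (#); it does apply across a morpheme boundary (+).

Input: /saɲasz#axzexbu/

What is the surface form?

Rule 1: /s/ before /z/ (voiced) → [z]
Rule 1: /x/ before /z/ (voiced) → [ɣ]
Rule 1: /x/ before /b/ (voiced) → [ɣ]
After rule 1: saɲazz#aɣzeɣbu
Rule 2: no segment meets the rule's conditions; no change.

[saɲazz#aɣzeɣbu]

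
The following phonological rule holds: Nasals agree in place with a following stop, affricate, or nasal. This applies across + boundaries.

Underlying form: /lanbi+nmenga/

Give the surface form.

/n/ before /b/ (labial) → [m]
/n/ before /m/ (labial) → [m]
/n/ before /g/ (velar) → [ŋ]

[lambi+mmeŋga]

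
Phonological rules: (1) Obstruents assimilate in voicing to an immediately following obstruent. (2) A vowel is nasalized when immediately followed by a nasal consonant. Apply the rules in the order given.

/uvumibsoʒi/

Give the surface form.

[uvũmipsoʒi]

Rule 1: /b/ before /s/ (voiceless) → [p]
After rule 1: uvumipsoʒi
Rule 2: /u/ before nasal /m/ → [ũ]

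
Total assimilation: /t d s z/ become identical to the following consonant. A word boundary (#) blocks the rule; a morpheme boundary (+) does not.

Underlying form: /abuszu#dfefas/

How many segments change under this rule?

2

/s/ before /z/ → [z] (total assimilation)
/d/ before /f/ → [f] (total assimilation)
2 segments change.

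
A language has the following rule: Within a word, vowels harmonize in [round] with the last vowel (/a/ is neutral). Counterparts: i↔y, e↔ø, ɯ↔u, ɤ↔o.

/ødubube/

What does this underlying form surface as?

[edɯbɯbe]

/ø/ harmonizes with /e/ ([-round]) → [e]
/u/ harmonizes with /e/ ([-round]) → [ɯ]
/u/ harmonizes with /e/ ([-round]) → [ɯ]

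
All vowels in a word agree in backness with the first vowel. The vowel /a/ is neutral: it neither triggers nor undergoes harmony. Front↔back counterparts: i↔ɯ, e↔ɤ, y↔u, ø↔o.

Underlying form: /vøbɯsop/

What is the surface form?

/ɯ/ harmonizes with /ø/ ([-back]) → [i]
/o/ harmonizes with /ø/ ([-back]) → [ø]

[vøbisøp]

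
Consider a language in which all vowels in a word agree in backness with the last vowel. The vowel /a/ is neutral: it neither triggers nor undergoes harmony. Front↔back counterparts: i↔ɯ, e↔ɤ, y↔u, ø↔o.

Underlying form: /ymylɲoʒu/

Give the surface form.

/y/ harmonizes with /u/ ([+back]) → [u]
/y/ harmonizes with /u/ ([+back]) → [u]

[umulɲoʒu]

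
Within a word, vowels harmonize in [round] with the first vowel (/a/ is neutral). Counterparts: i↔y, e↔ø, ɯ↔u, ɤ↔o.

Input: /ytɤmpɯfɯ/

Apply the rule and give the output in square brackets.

[ytompufu]

/ɤ/ harmonizes with /y/ ([+round]) → [o]
/ɯ/ harmonizes with /y/ ([+round]) → [u]
/ɯ/ harmonizes with /y/ ([+round]) → [u]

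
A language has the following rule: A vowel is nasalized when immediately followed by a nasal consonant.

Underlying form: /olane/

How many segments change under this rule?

1

/a/ before nasal /n/ → [ã]
1 segment changes.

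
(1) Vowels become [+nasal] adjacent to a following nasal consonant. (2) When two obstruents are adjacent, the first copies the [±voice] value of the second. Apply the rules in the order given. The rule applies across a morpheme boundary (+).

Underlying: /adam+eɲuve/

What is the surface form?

[adãm+ẽɲuve]

Rule 1: /a/ before nasal /m/ → [ã]
Rule 1: /e/ before nasal /ɲ/ → [ẽ]
After rule 1: adãm+ẽɲuve
Rule 2: no segment meets the rule's conditions; no change.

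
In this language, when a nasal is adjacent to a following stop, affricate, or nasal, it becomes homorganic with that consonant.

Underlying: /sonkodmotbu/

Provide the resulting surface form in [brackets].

/n/ before /k/ (velar) → [ŋ]

[soŋkodmotbu]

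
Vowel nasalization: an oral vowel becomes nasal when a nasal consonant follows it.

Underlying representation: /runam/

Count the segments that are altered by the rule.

2

/u/ before nasal /n/ → [ũ]
/a/ before nasal /m/ → [ã]
2 segments change.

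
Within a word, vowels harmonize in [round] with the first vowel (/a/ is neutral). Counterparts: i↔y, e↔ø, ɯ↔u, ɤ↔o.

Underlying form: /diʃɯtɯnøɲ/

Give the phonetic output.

[diʃɯtɯneɲ]

/ø/ harmonizes with /i/ ([-round]) → [e]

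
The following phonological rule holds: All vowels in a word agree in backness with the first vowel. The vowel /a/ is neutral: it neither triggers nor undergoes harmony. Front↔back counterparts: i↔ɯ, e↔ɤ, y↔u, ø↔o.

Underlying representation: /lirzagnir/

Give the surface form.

no segment meets the rule's conditions; no change.

[lirzagnir]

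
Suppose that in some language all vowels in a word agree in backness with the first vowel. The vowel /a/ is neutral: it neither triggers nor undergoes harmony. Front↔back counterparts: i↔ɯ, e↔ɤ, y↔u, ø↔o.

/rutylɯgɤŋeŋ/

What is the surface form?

/y/ harmonizes with /u/ ([+back]) → [u]
/e/ harmonizes with /u/ ([+back]) → [ɤ]

[rutulɯgɤŋɤŋ]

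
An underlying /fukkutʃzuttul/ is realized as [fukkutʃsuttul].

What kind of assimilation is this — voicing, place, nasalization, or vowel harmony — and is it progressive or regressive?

voicing assimilation, progressive

/z/→[s].
Each target copies a feature from the preceding segment, so the direction is progressive.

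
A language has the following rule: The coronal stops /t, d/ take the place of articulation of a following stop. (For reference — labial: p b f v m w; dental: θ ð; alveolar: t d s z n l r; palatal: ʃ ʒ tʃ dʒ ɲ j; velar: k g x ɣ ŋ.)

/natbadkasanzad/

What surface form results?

[napbagkasanzad]

/t/ before /b/ (labial) → [p]
/d/ before /k/ (velar) → [g]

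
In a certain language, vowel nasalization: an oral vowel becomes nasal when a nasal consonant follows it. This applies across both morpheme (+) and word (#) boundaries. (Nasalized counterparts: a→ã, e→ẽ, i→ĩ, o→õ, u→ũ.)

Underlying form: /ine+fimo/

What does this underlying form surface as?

/i/ before nasal /n/ → [ĩ]
/i/ before nasal /m/ → [ĩ]

[ĩne+fĩmo]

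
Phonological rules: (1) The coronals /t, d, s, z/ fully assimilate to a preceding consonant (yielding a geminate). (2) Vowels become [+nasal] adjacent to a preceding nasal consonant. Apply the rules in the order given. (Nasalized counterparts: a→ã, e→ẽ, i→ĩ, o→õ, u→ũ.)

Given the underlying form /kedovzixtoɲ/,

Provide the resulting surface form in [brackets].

Rule 1: /z/ after /v/ → [v] (total assimilation)
Rule 1: /t/ after /x/ → [x] (total assimilation)
After rule 1: kedovvixxoɲ
Rule 2: no segment meets the rule's conditions; no change.

[kedovvixxoɲ]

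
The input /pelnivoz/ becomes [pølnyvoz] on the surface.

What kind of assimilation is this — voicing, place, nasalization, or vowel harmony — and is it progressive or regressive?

/e/→[ø] /i/→[y].
Vowels agree with the last vowel, so the harmony is regressive.

vowel harmony, regressive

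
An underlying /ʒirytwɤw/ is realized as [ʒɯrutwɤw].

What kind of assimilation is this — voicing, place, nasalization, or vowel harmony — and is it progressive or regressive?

/i/→[ɯ] /y/→[u].
Vowels agree with the last vowel, so the harmony is regressive.

vowel harmony, regressive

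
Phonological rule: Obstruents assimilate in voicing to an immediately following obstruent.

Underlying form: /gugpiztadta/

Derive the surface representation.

[gukpistatta]

/g/ before /p/ (voiceless) → [k]
/z/ before /t/ (voiceless) → [s]
/d/ before /t/ (voiceless) → [t]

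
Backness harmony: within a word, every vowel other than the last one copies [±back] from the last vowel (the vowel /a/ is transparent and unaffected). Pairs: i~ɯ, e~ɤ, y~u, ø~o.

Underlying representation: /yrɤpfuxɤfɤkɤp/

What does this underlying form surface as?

[urɤpfuxɤfɤkɤp]

/y/ harmonizes with /ɤ/ ([+back]) → [u]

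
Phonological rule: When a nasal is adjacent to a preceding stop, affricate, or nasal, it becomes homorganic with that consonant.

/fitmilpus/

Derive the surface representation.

/m/ after /t/ (alveolar) → [n]

[fitnilpus]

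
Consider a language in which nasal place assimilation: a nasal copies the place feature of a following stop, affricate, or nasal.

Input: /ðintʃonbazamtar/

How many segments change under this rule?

/n/ before /tʃ/ (palatal) → [ɲ]
/n/ before /b/ (labial) → [m]
/m/ before /t/ (alveolar) → [n]
3 segments change.

3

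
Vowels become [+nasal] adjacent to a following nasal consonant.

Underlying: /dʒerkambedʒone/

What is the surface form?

/a/ before nasal /m/ → [ã]
/o/ before nasal /n/ → [õ]

[dʒerkãmbedʒõne]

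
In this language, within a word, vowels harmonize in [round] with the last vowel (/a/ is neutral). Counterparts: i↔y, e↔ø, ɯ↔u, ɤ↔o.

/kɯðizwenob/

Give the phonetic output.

[kuðyzwønob]

/ɯ/ harmonizes with /o/ ([+round]) → [u]
/i/ harmonizes with /o/ ([+round]) → [y]
/e/ harmonizes with /o/ ([+round]) → [ø]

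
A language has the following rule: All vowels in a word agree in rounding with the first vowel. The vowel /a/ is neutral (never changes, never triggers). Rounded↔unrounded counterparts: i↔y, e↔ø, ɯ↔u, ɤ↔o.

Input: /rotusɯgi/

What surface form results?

/ɯ/ harmonizes with /o/ ([+round]) → [u]
/i/ harmonizes with /o/ ([+round]) → [y]

[rotusugy]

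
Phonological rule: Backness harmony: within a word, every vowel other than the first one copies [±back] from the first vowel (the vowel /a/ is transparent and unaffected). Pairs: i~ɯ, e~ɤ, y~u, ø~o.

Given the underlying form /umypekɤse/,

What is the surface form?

/y/ harmonizes with /u/ ([+back]) → [u]
/e/ harmonizes with /u/ ([+back]) → [ɤ]
/e/ harmonizes with /u/ ([+back]) → [ɤ]

[umupɤkɤsɤ]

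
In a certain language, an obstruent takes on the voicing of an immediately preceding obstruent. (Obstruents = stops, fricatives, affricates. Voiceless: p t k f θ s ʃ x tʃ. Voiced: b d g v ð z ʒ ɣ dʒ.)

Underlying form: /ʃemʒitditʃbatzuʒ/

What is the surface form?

[ʃemʒittitʃpatsuʒ]

/d/ after /t/ (voiceless) → [t]
/b/ after /tʃ/ (voiceless) → [p]
/z/ after /t/ (voiceless) → [s]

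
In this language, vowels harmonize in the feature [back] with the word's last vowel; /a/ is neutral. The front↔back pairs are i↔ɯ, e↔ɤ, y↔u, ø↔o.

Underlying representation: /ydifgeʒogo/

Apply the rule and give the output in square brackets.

[udɯfgɤʒogo]

/y/ harmonizes with /o/ ([+back]) → [u]
/i/ harmonizes with /o/ ([+back]) → [ɯ]
/e/ harmonizes with /o/ ([+back]) → [ɤ]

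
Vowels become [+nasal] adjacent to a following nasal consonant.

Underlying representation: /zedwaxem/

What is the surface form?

[zedwaxẽm]

/e/ before nasal /m/ → [ẽ]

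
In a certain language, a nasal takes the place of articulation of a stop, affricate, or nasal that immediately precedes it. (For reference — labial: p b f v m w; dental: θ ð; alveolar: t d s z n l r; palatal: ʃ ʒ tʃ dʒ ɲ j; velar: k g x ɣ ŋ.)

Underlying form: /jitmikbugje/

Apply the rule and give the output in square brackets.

/m/ after /t/ (alveolar) → [n]

[jitnikbugje]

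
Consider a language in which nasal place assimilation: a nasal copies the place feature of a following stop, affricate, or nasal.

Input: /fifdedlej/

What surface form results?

no segment meets the rule's conditions; no change.

[fifdedlej]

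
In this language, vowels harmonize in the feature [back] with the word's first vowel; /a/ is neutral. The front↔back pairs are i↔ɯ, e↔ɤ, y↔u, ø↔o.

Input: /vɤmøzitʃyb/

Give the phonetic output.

[vɤmozɯtʃub]

/ø/ harmonizes with /ɤ/ ([+back]) → [o]
/i/ harmonizes with /ɤ/ ([+back]) → [ɯ]
/y/ harmonizes with /ɤ/ ([+back]) → [u]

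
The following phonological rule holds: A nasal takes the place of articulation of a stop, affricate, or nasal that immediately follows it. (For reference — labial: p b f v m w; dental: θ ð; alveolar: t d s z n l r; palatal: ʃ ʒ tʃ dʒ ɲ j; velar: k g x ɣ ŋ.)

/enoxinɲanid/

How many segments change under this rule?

1

/n/ before /ɲ/ (palatal) → [ɲ]
1 segment changes.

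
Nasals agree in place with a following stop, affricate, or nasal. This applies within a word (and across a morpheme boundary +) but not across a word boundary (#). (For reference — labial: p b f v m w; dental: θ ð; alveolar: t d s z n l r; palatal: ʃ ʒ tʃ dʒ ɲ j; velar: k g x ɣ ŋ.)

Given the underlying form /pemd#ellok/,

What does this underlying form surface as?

[pend#ellok]

/m/ before /d/ (alveolar) → [n]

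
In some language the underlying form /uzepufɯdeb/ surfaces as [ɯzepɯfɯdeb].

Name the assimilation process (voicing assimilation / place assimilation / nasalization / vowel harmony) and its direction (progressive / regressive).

vowel harmony, regressive

/u/→[ɯ] /u/→[ɯ].
Vowels agree with the last vowel, so the harmony is regressive.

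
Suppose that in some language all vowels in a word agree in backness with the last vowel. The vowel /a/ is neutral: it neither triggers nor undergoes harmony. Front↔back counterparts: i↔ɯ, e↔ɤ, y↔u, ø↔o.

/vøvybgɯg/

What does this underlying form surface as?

[vovubgɯg]

/ø/ harmonizes with /ɯ/ ([+back]) → [o]
/y/ harmonizes with /ɯ/ ([+back]) → [u]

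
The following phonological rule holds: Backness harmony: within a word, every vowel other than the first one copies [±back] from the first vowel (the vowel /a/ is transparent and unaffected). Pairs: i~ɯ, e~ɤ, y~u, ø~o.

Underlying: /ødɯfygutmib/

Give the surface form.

/ɯ/ harmonizes with /ø/ ([-back]) → [i]
/u/ harmonizes with /ø/ ([-back]) → [y]

[ødifygytmib]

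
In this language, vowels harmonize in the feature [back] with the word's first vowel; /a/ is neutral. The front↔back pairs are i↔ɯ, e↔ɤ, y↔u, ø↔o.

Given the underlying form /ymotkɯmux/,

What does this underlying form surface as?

/o/ harmonizes with /y/ ([-back]) → [ø]
/ɯ/ harmonizes with /y/ ([-back]) → [i]
/u/ harmonizes with /y/ ([-back]) → [y]

[ymøtkimyx]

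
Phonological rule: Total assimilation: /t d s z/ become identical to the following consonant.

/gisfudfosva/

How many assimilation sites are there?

/s/ before /f/ → [f] (total assimilation)
/d/ before /f/ → [f] (total assimilation)
/s/ before /v/ → [v] (total assimilation)
3 segments change.

3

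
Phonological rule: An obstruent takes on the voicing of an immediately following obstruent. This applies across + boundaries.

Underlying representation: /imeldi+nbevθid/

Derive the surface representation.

[imeldi+nbefθid]

/v/ before /θ/ (voiceless) → [f]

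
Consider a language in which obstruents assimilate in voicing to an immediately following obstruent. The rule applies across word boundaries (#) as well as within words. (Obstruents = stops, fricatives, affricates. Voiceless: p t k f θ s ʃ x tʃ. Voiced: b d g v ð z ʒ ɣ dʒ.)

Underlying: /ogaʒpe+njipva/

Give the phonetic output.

[ogaʃpe+njibva]

/ʒ/ before /p/ (voiceless) → [ʃ]
/p/ before /v/ (voiced) → [b]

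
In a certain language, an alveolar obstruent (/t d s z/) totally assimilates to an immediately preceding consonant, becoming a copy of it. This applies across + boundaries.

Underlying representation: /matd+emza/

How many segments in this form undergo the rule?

2

/d/ after /t/ → [t] (total assimilation)
/z/ after /m/ → [m] (total assimilation)
2 segments change.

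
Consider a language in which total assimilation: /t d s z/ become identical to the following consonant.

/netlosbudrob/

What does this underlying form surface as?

/t/ before /l/ → [l] (total assimilation)
/s/ before /b/ → [b] (total assimilation)
/d/ before /r/ → [r] (total assimilation)

[nellobburrob]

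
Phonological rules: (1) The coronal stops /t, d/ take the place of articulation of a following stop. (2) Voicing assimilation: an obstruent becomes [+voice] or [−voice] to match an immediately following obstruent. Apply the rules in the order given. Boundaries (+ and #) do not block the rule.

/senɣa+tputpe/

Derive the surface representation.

Rule 1: /t/ before /p/ (labial) → [p]
Rule 1: /t/ before /p/ (labial) → [p]
After rule 1: senɣa+ppuppe
Rule 2: no segment meets the rule's conditions; no change.

[senɣa+ppuppe]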